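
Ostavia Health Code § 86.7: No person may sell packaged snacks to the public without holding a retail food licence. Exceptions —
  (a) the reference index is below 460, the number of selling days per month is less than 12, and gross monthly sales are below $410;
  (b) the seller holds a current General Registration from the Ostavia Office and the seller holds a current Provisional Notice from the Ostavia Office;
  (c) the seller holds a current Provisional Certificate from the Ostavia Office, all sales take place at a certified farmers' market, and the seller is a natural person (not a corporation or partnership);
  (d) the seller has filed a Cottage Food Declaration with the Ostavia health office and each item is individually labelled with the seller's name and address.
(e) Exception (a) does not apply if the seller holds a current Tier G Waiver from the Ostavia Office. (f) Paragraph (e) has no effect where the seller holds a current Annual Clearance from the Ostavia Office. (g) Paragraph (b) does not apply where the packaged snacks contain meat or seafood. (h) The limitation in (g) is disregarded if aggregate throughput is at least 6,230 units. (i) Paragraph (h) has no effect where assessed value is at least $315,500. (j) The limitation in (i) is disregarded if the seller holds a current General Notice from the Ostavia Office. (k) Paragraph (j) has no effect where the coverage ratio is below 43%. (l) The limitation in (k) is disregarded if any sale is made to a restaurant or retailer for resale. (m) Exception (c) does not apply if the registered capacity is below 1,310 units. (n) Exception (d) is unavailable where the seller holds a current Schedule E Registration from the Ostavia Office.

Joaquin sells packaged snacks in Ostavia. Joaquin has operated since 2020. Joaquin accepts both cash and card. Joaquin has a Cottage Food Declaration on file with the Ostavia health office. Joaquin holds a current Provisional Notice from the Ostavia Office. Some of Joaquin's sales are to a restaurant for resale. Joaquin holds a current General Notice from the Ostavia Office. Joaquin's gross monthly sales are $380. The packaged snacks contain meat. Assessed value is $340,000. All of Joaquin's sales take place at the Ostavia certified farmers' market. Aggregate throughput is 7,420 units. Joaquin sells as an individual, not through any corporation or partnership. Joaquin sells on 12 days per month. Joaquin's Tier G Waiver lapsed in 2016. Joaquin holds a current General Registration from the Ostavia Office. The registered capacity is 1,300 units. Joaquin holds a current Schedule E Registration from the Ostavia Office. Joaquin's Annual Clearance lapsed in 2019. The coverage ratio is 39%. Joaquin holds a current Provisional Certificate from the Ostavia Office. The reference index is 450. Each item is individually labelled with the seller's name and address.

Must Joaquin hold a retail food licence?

No — exception (b) applies; Joaquin is not required to hold a retail food licence.

Exception (a) fails — the number of selling days per month is 12, not less than 12.
All of (b)'s requirements are met (a current General Registration is held; a current Provisional Notice is held). Under paragraphs (g)–(l): (g) would limit (b) — the packaged snacks contain meat — but (h) sets (g) aside: (h) is engaged — aggregate throughput is 7,420 units, meeting the 6,230 units threshold. (i) is engaged (assessed value is $340,000, meeting the $315,500 threshold), but is overridden by (j): (j) operates against (i): a current General Notice is held. (k) would limit (j) — the coverage ratio is 39%, below the 43% limit — but (l) sets (k) aside: (l) applies — some sales are to a restaurant for resale. Exception (b) stands.
Exception (c) is satisfied on its face — a current Provisional Certificate is held; all sales are at a certified farmers' market; the seller is a natural person. But: (m) operates against (c): the registered capacity is 1,300 units, below the 1,310 units limit. (c) is therefore removed.
Exception (d): a Cottage Food Declaration is on file; items are individually labelled — every condition holds. But: (n) is triggered — a current Schedule E Registration is held. (d) is therefore removed.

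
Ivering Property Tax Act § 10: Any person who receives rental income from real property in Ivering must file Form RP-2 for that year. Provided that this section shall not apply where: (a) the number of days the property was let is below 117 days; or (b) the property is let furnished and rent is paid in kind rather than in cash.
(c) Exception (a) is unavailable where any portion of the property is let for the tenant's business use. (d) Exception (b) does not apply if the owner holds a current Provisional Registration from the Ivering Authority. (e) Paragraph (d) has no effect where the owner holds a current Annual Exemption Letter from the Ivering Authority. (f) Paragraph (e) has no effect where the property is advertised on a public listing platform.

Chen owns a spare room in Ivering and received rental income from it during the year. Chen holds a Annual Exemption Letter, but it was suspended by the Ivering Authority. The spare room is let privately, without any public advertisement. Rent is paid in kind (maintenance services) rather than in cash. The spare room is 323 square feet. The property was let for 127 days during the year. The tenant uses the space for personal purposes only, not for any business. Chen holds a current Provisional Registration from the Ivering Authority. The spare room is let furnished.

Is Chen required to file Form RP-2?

Yes — Chen must file Form RP-2.

Exception (a) does not apply: the number of days the property was let is 127 days, not below 117 days.
Exception (b) is satisfied on its face — the property is let furnished; rent is paid in kind. However, paragraphs (d)–(f) must be considered: (d) applies — a current Provisional Registration is held. (e), which would lift (d), does not operate here — there is no Annual Exemption Letter in force. (b) is therefore removed.
No exception is made out. Chen falls within the general rule.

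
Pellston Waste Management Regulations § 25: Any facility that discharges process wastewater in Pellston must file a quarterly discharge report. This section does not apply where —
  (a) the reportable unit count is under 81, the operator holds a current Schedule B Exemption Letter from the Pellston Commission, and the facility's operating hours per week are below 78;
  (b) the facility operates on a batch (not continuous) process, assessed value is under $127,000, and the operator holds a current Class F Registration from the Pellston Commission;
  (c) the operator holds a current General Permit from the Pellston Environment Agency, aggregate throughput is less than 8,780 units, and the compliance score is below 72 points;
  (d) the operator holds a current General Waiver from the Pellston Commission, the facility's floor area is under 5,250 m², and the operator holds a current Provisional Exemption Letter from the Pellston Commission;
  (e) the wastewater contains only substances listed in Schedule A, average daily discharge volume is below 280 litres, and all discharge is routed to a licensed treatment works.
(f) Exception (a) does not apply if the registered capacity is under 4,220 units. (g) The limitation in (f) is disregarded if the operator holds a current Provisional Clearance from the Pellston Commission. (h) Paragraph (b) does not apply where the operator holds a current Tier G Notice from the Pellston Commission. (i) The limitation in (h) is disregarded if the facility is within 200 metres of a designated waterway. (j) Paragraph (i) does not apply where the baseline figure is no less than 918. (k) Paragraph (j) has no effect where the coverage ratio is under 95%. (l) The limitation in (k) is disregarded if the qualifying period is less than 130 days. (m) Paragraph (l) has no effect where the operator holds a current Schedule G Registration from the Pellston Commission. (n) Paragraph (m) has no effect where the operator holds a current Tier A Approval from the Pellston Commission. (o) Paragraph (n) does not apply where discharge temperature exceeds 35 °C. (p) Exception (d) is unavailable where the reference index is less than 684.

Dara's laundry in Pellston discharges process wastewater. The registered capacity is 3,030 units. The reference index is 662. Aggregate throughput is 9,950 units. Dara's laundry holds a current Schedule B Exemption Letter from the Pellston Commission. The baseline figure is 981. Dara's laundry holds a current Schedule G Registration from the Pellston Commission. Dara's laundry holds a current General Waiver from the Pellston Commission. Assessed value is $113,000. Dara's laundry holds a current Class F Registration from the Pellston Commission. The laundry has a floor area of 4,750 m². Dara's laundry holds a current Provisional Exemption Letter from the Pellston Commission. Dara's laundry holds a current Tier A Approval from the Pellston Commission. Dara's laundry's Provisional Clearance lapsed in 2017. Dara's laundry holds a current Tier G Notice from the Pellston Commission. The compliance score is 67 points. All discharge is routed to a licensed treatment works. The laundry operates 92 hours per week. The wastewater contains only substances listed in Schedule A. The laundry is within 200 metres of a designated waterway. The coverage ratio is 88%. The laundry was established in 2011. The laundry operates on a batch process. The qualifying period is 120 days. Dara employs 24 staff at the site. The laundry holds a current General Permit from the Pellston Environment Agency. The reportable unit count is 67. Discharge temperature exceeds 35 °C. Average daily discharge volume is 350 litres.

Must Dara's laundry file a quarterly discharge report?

Exception (a) requires that the facility's operating hours per week are below 78; but the facility's operating hours per week are 92, not below 78, so (a) is unavailable.
All of (b)'s requirements are met (the facility operates on a batch process; assessed value is $113,000, under the $127,000 limit; a current Class F Registration is held). Under paragraphs (h)–(o): (h) is engaged (a current Tier G Notice is held), but yields to (i): (i) applies — the laundry is within 200 m of a designated waterway. (j) applies (the baseline figure is 981, meeting the 918 threshold), but is set aside by (k): (k) operates against (j): the coverage ratio is 88%, under the 95% limit. (l) would limit (k) — the qualifying period is 120 days, less than the 130 days limit — but (m) sets (l) aside: (m) operates against (l): a current Schedule G Registration is held. (n) would limit (m) — a current Tier A Approval is held — but (o) sets (n) aside: (o) operates — discharge temperature exceeds 35 °C. So (b) applies.
Exception (c) does not apply: aggregate throughput is 9,950 units, not less than 8,780 units.
All of (d)'s requirements are met (a current General Waiver is held; the facility's floor area is 4,750 m², under the 5,250 m² limit; a current Provisional Exemption Letter is held). Turning to paragraph (p): (p) operates against (d): the reference index is 662, less than the 684 limit. (d) is therefore removed.
Exception (e) requires that average daily discharge volume is below 280 litres; but average daily discharge volume is 350 litres, not below 280 litres, so (e) is unavailable.

No — exception (b) applies; Dara's laundry is not required to file a quarterly discharge report.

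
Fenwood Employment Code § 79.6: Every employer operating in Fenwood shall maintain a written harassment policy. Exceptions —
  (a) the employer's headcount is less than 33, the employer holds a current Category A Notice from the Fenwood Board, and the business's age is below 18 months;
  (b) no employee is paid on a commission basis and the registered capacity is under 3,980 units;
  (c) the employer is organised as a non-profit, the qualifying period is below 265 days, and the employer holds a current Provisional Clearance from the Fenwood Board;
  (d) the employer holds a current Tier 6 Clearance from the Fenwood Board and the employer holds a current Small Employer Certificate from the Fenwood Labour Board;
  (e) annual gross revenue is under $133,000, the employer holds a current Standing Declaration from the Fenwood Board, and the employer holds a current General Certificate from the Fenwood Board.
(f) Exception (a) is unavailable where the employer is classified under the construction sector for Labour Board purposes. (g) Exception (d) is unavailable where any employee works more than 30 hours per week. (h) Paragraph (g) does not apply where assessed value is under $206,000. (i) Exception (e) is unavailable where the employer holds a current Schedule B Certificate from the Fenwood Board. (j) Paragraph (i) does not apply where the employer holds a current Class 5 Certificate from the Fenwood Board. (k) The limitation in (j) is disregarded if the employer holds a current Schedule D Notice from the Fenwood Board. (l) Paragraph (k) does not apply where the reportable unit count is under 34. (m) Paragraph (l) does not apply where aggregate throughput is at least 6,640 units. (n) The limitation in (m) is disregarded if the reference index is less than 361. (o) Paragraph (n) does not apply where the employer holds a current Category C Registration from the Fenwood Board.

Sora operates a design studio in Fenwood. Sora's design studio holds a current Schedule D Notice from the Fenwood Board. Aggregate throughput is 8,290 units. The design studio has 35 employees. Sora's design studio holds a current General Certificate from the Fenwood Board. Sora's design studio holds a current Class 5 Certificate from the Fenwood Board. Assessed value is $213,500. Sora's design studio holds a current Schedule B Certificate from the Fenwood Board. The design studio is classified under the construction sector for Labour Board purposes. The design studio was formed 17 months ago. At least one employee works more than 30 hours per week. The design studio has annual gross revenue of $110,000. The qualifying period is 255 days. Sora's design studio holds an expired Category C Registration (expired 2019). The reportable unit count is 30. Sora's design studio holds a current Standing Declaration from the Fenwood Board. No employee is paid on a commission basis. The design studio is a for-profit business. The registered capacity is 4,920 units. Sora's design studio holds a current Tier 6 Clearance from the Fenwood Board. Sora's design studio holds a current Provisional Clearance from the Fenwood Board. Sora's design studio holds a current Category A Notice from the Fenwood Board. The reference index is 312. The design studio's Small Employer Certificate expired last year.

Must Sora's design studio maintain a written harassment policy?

Exception (a) does not apply: the employer's headcount is 35, not less than 33.
Exception (b) does not apply: the registered capacity is 4,920 units, not under 3,980 units.
Exception (c) does not apply: the employer is for-profit.
Exception (d) requires that the employer holds a current Small Employer Certificate from the Fenwood Labour Board; but the Small Employer Certificate has expired, so (d) is unavailable.
Exception (e): annual gross revenue is $110,000, under the $133,000 limit; a current Standing Declaration is held; a current General Certificate is held — every condition holds. Under paragraphs (i)–(o): (i) applies (a current Schedule B Certificate is held), but is displaced by (j): (j) operates against (i): a current Class 5 Certificate is held. (k) would limit (j) — a current Schedule D Notice is held — but (l) sets (k) aside: (l) operates against (k): the reportable unit count is 30, under the 34 limit. (m) would limit (l) — aggregate throughput is 8,290 units, meeting the 6,640 units threshold — but (n) sets (m) aside: (n) is triggered — the reference index is 312, less than the 361 limit. (o), which would lift (n), is inapplicable — no current Category C Registration is held. So (e) applies.

No — exception (e) applies; Sora's design studio is not required to maintain a written harassment policy.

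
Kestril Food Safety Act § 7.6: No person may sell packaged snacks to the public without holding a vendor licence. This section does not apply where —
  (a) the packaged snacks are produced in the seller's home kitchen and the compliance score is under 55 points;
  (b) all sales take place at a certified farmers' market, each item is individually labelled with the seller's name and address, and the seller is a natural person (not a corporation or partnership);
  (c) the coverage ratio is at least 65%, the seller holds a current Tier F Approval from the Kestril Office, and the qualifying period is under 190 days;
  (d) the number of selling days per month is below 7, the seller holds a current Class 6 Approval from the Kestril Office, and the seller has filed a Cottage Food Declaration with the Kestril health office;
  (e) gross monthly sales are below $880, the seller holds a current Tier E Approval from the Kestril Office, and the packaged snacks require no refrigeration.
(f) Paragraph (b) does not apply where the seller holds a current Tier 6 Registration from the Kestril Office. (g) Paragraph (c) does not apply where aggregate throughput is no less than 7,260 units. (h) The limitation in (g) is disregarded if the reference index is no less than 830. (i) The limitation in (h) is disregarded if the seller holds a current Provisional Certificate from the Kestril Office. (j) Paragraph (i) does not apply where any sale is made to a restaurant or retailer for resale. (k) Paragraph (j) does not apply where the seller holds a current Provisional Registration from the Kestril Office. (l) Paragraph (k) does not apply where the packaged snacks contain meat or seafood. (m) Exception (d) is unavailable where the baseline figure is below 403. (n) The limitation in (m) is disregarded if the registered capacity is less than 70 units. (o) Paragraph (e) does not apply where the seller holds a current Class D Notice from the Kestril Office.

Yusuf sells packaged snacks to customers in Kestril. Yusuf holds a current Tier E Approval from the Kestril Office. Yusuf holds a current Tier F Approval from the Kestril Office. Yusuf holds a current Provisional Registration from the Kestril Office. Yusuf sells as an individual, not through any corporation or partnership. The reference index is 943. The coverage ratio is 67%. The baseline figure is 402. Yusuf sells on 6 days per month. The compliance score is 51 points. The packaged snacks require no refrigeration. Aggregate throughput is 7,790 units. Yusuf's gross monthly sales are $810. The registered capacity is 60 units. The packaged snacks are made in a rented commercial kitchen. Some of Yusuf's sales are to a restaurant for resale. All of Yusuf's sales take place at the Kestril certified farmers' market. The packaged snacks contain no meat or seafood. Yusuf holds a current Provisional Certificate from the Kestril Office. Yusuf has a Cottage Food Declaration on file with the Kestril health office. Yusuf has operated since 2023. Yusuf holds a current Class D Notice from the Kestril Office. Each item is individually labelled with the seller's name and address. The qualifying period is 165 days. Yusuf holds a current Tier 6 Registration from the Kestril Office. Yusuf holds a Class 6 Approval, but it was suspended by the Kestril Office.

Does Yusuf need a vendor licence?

Yes — Yusuf must hold a vendor licence.

Exception (a) fails — the packaged snacks are made in a commercial kitchen, not a home kitchen.
All of (b)'s requirements are met (all sales are at a certified farmers' market; items are individually labelled; the seller is a natural person). Turning to paragraph (f): (f) operates against (b): a current Tier 6 Registration is held. (b) is therefore removed.
Exception (c) is satisfied on its face — the coverage ratio is 67%, meeting the 65% threshold; a current Tier F Approval is held; the qualifying period is 165 days, under the 190 days limit. Turning to paragraphs (g)–(l): (g) operates against (c): aggregate throughput is 7,790 units, meeting the 7,260 units threshold. (h) is engaged (the reference index is 943, meeting the 830 threshold), but is displaced by (i): (i) operates against (h): a current Provisional Certificate is held. (j) is engaged (some sales are to a restaurant for resale), but is displaced by (k): (k) operates — a current Provisional Registration is held. (l) is not engaged (the packaged snacks contain no meat or seafood), so (k) stands. (c) is therefore removed.
Exception (d) requires that the seller holds a current Class 6 Approval from the Kestril Office; but the Class 6 Approval is not current, so (d) is unavailable.
All of (e)'s requirements are met (gross monthly sales are $810, below the $880 limit; a current Tier E Approval is held; the packaged snacks are shelf-stable). But applying paragraph (o): (o) applies — a current Class D Notice is held. Exception (e) does not apply.
No exception is made out. Yusuf falls within the general rule.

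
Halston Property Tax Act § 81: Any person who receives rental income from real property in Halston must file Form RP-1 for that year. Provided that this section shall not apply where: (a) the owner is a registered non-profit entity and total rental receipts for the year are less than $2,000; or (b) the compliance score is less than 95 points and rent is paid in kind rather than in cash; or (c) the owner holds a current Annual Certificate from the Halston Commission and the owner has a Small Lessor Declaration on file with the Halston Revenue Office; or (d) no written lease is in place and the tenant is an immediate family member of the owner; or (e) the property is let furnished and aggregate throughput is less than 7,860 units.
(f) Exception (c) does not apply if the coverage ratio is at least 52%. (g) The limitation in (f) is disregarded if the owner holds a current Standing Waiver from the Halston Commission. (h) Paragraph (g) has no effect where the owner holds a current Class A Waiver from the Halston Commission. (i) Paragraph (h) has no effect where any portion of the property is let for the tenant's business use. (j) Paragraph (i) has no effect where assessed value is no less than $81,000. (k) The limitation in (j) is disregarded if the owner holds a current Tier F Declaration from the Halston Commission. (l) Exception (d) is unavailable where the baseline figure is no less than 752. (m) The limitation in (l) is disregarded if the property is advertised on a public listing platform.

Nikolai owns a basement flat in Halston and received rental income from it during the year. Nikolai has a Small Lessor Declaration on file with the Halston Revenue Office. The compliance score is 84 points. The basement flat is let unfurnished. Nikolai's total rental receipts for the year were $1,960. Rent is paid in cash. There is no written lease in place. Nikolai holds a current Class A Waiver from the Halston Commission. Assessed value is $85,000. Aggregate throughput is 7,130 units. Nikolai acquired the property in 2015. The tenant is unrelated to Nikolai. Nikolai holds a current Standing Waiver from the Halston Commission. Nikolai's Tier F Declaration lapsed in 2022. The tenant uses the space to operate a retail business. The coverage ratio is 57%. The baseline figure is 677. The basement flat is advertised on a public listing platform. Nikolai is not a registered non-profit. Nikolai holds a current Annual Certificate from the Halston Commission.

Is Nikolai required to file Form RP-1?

Yes — Nikolai must file Form RP-1.

Exception (a) requires that the owner is a registered non-profit entity; but Nikolai is not a registered non-profit, so (a) is unavailable.
Exception (b) does not apply: rent is paid in cash.
Exception (c)'s conditions are all satisfied: a current Annual Certificate is held; a Small Lessor Declaration is on file. But applying paragraphs (f)–(k): (f) operates — the coverage ratio is 57%, meeting the 52% threshold. (g) operates (a current Standing Waiver is held), but is overridden by (h): (h) applies — a current Class A Waiver is held. (i) would limit (h) — the space is let for business use — but (j) sets (i) aside: (j) operates against (i): assessed value is $85,000, meeting the $81,000 threshold. (k) is inapplicable (no current Tier F Declaration is held), so (j) stands. Exception (c) does not apply.
Exception (d) requires that the tenant is an immediate family member of the owner; but the tenant is unrelated to the owner, so (d) is unavailable.
Exception (e) does not apply: the property is let unfurnished.
Every exception is unavailable, so the rule governs.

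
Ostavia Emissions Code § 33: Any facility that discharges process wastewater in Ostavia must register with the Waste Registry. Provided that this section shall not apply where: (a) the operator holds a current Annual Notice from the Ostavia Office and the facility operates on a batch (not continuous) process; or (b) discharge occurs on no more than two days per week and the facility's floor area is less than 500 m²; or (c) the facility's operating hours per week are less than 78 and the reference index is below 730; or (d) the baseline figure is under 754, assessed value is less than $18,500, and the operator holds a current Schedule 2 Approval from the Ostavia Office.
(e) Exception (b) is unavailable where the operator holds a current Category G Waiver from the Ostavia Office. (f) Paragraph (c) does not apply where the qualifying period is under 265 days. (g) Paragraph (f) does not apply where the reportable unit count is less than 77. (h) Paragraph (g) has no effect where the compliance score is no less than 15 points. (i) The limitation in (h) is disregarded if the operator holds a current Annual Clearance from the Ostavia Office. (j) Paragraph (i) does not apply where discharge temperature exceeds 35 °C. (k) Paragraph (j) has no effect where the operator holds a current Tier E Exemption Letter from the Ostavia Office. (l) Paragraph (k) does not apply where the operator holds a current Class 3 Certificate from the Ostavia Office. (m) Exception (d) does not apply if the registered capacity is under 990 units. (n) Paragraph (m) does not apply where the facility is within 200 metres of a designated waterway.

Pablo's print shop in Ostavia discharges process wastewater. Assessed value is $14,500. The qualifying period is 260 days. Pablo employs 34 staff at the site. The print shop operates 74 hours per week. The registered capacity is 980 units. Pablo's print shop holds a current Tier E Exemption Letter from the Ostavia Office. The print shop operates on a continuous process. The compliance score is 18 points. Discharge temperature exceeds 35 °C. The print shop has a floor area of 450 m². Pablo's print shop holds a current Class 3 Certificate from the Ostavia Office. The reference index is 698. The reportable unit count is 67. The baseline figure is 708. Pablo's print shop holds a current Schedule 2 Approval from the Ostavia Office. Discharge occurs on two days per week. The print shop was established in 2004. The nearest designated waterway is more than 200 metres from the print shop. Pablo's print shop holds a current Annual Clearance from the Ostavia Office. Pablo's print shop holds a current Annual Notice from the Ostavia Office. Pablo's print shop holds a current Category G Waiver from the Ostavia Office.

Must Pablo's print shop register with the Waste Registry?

Exception (a) fails — the facility operates on a continuous process.
Exception (b) is satisfied on its face — discharge occurs on no more than two days per week; the facility's floor area is 450 m², less than the 500 m² limit. Turning to paragraph (e): (e) operates against (b): a current Category G Waiver is held. (b) is therefore removed.
Exception (c) is satisfied on its face — the facility's operating hours per week are 74, less than the 78 limit; the reference index is 698, below the 730 limit. But: (f) operates against (c): the qualifying period is 260 days, under the 265 days limit. (g) is engaged (the reportable unit count is 67, less than the 77 limit), but yields to (h): (h) operates — the compliance score is 18 points, meeting the 15 points threshold. (i) would limit (h) — a current Annual Clearance is held — but (j) sets (i) aside: (j) operates against (i): discharge temperature exceeds 35 °C. (k) is engaged (a current Tier E Exemption Letter is held), but yields to (l): (l) operates against (k): a current Class 3 Certificate is held. (c) is therefore removed.
Exception (d)'s conditions are all satisfied: the baseline figure is 708, under the 754 limit; assessed value is $14,500, less than the $18,500 limit; a current Schedule 2 Approval is held. But applying paragraphs (m)–(n): (m) operates against (d): the registered capacity is 980 units, under the 990 units limit. (n), which would lift (m), does not operate here — the print shop is more than 200 m from any designated waterway. Exception (d) does not apply.
No exception is made out. Pablo's print shop falls within the general rule.

Yes — Pablo's print shop must register with the Waste Registry.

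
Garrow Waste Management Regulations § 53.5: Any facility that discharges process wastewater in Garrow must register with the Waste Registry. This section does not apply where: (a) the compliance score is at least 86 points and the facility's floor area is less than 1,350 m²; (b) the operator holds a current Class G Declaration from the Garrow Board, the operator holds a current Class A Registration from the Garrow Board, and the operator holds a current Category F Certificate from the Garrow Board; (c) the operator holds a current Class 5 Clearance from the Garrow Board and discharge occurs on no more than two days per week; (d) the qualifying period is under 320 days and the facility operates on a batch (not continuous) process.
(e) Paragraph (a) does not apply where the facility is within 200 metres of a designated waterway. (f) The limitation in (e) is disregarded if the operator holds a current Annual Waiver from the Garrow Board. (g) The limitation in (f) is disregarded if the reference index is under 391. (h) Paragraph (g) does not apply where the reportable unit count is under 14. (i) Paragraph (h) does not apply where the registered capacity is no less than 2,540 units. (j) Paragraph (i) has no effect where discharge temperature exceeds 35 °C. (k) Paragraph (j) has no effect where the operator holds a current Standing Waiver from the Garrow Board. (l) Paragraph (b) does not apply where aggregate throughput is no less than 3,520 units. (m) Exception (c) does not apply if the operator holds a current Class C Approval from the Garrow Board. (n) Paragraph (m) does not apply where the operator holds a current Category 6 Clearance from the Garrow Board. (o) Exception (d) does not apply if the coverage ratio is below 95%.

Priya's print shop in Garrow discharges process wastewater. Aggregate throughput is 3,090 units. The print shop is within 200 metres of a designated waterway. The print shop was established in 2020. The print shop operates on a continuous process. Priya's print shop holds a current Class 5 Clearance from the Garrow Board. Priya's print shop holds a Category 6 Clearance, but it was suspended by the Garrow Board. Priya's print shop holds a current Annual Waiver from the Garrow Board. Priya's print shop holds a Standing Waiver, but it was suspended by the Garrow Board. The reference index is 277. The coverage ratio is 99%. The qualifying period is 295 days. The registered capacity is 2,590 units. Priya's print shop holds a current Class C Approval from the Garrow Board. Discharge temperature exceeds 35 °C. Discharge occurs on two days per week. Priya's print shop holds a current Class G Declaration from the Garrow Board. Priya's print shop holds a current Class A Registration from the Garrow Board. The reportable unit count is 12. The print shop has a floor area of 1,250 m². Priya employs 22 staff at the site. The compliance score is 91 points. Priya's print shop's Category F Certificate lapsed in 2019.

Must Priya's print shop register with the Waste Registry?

No — exception (a) applies; Priya's print shop is not required to register with the Waste Registry.

Exception (a)'s conditions are all satisfied: the compliance score is 91 points, meeting the 86 points threshold; the facility's floor area is 1,250 m², less than the 1,350 m² limit. As to paragraphs (e)–(k): (e) would limit (a) — the print shop is within 200 m of a designated waterway — but (f) sets (e) aside: (f) is engaged — a current Annual Waiver is held. (g) is triggered (the reference index is 277, under the 391 limit), but is displaced by (h): (h) applies — the reportable unit count is 12, under the 14 limit. (i) operates (the registered capacity is 2,590 units, meeting the 2,540 units threshold), but yields to (j): (j) operates against (i): discharge temperature exceeds 35 °C. (k) does not operate here (there is no Standing Waiver in force), so (j) stands. So (a) applies.
Exception (b) does not apply: no current Category F Certificate is held.
Exception (c) is satisfied on its face — a current Class 5 Clearance is held; discharge occurs on no more than two days per week. Turning to paragraphs (m)–(n): (m) applies — a current Class C Approval is held. (n) does not operate here (there is no Category 6 Clearance in force), so (m) stands. So (c) is unavailable.
Exception (d) fails — the facility operates on a continuous process.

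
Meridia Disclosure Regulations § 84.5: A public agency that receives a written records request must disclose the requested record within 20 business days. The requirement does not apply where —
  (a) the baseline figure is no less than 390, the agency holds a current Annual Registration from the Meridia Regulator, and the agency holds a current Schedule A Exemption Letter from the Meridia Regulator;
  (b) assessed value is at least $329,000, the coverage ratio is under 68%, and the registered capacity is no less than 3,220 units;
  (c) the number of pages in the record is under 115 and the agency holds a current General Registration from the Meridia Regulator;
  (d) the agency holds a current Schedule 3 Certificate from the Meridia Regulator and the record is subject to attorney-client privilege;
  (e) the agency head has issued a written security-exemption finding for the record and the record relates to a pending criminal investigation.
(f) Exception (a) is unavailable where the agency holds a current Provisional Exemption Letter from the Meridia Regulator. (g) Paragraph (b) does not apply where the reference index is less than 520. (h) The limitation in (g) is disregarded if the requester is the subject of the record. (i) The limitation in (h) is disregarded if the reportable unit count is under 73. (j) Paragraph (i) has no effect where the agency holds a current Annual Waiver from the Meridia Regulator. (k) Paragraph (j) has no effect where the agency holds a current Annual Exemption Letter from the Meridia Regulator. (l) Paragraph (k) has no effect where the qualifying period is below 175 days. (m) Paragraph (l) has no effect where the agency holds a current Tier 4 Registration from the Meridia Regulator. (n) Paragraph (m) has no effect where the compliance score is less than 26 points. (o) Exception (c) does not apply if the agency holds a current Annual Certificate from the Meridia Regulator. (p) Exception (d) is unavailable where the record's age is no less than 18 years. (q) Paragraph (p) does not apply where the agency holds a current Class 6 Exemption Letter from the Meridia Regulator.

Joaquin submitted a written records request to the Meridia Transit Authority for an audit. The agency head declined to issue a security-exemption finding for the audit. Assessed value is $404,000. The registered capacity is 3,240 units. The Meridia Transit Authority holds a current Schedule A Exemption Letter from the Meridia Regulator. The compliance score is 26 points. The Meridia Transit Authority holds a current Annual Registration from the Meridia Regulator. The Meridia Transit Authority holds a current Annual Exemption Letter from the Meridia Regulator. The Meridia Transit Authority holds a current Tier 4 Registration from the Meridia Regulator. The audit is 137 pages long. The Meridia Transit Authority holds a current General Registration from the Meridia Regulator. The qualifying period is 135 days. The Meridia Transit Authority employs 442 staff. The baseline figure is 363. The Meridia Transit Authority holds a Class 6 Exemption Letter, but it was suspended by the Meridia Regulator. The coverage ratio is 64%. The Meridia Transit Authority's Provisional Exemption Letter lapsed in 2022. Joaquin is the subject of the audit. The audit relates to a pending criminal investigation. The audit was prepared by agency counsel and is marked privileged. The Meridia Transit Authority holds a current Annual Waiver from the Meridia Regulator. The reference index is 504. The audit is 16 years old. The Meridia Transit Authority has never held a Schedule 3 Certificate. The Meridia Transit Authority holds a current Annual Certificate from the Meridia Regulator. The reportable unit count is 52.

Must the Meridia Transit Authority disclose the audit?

Exception (a) does not apply: the baseline figure is 363, short of 390.
All of (b)'s requirements are met (assessed value is $404,000, meeting the $329,000 threshold; the coverage ratio is 64%, under the 68% limit; the registered capacity is 3,240 units, meeting the 3,220 units threshold). Turning to paragraphs (g)–(n): (g) is engaged — the reference index is 504, less than the 520 limit. (h) applies (Joaquin is the subject of the audit), but is itself disapplied by (i): (i) is engaged — the reportable unit count is 52, under the 73 limit. (j) would limit (i) — a current Annual Waiver is held — but (k) sets (j) aside: (k) operates against (j): a current Annual Exemption Letter is held. (l) is triggered (the qualifying period is 135 days, below the 175 days limit), but is itself disapplied by (m): (m) operates against (l): a current Tier 4 Registration is held. (n), which would lift (m), does not operate here — the compliance score is 26 points, not less than 26 points. (b) is therefore removed.
Exception (c) requires that the number of pages in the record is under 115; but the number of pages in the record is 137, not under 115, so (c) is unavailable.
Exception (d) requires that the agency holds a current Schedule 3 Certificate from the Meridia Regulator; but the Schedule 3 Certificate is not current, so (d) is unavailable.
Exception (e) requires that the agency head has issued a written security-exemption finding for the record; but the agency head declined to issue a security-exemption finding, so (e) is unavailable.
No exception applies. The general rule governs.

Yes — the Meridia Transit Authority must disclose the audit.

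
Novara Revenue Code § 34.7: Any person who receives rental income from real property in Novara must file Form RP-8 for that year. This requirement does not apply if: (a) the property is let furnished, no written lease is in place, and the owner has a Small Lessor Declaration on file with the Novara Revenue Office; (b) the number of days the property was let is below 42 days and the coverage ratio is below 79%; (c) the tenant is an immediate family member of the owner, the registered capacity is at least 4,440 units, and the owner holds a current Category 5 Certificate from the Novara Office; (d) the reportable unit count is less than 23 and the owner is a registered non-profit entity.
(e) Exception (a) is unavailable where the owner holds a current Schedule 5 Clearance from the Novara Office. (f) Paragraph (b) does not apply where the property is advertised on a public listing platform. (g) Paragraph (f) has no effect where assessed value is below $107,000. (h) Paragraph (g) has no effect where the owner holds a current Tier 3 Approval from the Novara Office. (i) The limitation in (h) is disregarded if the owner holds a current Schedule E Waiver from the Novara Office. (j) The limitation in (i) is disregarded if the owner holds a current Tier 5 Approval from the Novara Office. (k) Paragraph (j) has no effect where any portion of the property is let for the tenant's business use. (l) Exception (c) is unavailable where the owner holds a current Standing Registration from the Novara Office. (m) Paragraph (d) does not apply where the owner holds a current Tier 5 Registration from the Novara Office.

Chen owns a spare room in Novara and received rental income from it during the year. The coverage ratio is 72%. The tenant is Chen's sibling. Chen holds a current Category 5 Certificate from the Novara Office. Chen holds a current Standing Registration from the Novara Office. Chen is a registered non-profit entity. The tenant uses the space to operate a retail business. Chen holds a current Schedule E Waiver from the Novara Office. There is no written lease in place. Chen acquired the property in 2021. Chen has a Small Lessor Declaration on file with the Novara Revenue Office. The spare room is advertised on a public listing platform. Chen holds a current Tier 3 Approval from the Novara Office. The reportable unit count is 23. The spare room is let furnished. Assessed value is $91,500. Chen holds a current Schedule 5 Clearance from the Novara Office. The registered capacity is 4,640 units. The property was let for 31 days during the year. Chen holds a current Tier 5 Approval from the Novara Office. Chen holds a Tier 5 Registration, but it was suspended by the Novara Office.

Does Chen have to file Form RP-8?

Exception (a): the property is let furnished; there is no written lease; a Small Lessor Declaration is on file — every condition holds. However, paragraph (e) must be considered: (e) operates against (a): a current Schedule 5 Clearance is held. So (a) is unavailable.
Exception (b) is satisfied on its face — the number of days the property was let is 31 days, below the 42 days limit; the coverage ratio is 72%, below the 79% limit. Applying paragraphs (f)–(k): (f) would limit (b) — the property is publicly advertised — but (g) sets (f) aside: (g) applies — assessed value is $91,500, below the $107,000 limit. (h) would limit (g) — a current Tier 3 Approval is held — but (i) sets (h) aside: (i) operates — a current Schedule E Waiver is held. (j) is triggered (a current Tier 5 Approval is held), but is itself disapplied by (k): (k) is engaged — the space is let for business use. So (b) applies.
Exception (c): the tenant is an immediate family member; the registered capacity is 4,640 units, meeting the 4,440 units threshold; a current Category 5 Certificate is held — every condition holds. Turning to paragraph (l): (l) operates against (c): a current Standing Registration is held. So (c) is unavailable.
Exception (d) fails — the reportable unit count is 23, not less than 23.

No — exception (b) applies; Chen is not required to file Form RP-8.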